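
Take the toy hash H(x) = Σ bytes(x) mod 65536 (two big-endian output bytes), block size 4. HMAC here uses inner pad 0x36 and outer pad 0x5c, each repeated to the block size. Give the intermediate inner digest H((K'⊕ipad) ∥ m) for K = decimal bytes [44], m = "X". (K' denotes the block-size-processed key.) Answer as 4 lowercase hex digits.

0114

Key decimal bytes [44] = 2c is 1 byte ≤ B = 4; zero-pad to 4 bytes: K' = 2c 00 00 00.
K' ⊕ ipad = 1a 36 36 36.
Inner input = 1a 36 36 36 ∥ 58.
Inner hash: sum = 26+54+54+54+88 = 276 → 01 14.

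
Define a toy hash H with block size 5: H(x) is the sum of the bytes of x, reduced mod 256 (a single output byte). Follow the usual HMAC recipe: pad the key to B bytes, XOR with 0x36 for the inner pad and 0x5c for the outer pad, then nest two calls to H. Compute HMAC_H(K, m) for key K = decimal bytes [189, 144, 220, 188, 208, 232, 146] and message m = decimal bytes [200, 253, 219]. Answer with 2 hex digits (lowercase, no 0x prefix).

Key decimal bytes [189, 144, 220, 188, 208, 232, 146] = bd 90 dc bc d0 e8 92 is 7 bytes > B = 5, so hash it first: H(key) = 2f, then zero-pad to 5 bytes: K' = 2f 00 00 00 00.
K' ⊕ ipad = 19 36 36 36 36.  K' ⊕ opad = 73 5c 5c 5c 5c.
Inner input = (K'⊕ipad) ∥ m = 19 36 36 36 36 ∥ c8 fd db.
Inner hash: sum = 25+54+54+54+54+200+253+219 = 913; mod 256 = 145 → 91.
Outer input = (K'⊕opad) ∥ inner = 73 5c 5c 5c 5c ∥ 91.
Outer hash (tag): sum = 115+92+92+92+92+145 = 628; mod 256 = 116 → 74.

74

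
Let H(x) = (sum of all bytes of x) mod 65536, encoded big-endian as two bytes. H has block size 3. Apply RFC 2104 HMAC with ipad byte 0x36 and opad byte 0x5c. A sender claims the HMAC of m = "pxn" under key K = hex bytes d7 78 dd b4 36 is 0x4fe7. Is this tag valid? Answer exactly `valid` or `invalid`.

invalid

Key hex bytes d7 78 dd b4 36 is 5 bytes > B = 3, so hash it first: H(key) = 03 16, then zero-pad to 3 bytes: K' = 03 16 00.
K' ⊕ ipad = 35 20 36; K' ⊕ opad = 5f 4a 5c.
Inner hash: sum = 53+32+54+112+120+110 = 481 → 01 e1.
Outer hash (recomputed tag): sum = 95+74+92+1+225 = 487 → 01 e7.
Recomputed tag = 01e7; claimed = 4fe7 → mismatch.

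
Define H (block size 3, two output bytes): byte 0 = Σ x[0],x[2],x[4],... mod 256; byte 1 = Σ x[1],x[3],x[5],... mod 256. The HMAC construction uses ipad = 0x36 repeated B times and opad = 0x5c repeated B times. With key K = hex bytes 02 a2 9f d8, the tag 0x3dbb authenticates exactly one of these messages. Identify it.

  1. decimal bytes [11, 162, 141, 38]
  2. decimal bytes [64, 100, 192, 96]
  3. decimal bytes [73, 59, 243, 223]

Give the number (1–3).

1

Key hex bytes 02 a2 9f d8 is 4 bytes > B = 3, so hash it first: H(key) = a1 7a, then zero-pad to 3 bytes: K' = a1 7a 00.
K' ⊕ ipad = 97 4c 36; K' ⊕ opad = fd 26 5c.
m1: inner = H(97 4c 36 0b a2 8d 26) = 95 e4; tag = H(fd 26 5c 95 e4) = 3dbb ← matches
m2: inner = H(97 4c 36 40 64 c0 60) = 91 4c; tag = H(fd 26 5c 91 4c) = a5b7
m3: inner = H(97 4c 36 49 3b f3 df) = e7 88; tag = H(fd 26 5c e7 88) = e10d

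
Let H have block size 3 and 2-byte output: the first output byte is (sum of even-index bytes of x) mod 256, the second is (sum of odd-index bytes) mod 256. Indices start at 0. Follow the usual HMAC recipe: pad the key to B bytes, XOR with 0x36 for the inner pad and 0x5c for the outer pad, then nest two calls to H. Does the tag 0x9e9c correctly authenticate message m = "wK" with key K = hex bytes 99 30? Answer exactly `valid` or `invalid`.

valid

Key hex bytes 99 30 is 2 bytes ≤ B = 3; zero-pad to 3 bytes: K' = 99 30 00.
K' ⊕ ipad = af 06 36; K' ⊕ opad = c5 6c 5c.
Inner hash: even-index sum = 304 mod 256 = 48; odd-index sum = 125 mod 256 = 125 → 30 7d.
Outer hash (recomputed tag): even-index sum = 414 mod 256 = 158; odd-index sum = 156 mod 256 = 156 → 9e 9c.
Recomputed tag = 9e9c; claimed = 9e9c → match.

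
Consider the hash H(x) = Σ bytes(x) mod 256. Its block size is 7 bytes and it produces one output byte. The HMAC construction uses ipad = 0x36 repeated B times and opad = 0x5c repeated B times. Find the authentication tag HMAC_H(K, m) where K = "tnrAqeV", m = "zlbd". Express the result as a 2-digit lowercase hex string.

Key "tnrAqeV" = 74 6e 72 41 71 65 56 is exactly B = 7 bytes: K' = 74 6e 72 41 71 65 56.
K' ⊕ ipad = 42 58 44 77 47 53 60.  K' ⊕ opad = 28 32 2e 1d 2d 39 0a.
Inner input = (K'⊕ipad) ∥ m = 42 58 44 77 47 53 60 ∥ 7a 6c 62 64.
Inner hash: sum = 66+88+68+119+71+83+96+122+108+98+100 = 1019; mod 256 = 251 → fb.
Outer input = (K'⊕opad) ∥ inner = 28 32 2e 1d 2d 39 0a ∥ fb.
Outer hash (tag): sum = 40+50+46+29+45+57+10+251 = 528; mod 256 = 16 → 10.

10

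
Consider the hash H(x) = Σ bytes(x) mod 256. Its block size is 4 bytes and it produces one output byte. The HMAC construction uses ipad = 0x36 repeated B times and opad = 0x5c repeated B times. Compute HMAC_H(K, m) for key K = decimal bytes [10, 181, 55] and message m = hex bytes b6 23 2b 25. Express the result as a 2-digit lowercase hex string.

Key decimal bytes [10, 181, 55] = 0a b5 37 is 3 bytes ≤ B = 4; zero-pad to 4 bytes: K' = 0a b5 37 00.
K' ⊕ ipad = 3c 83 01 36.  K' ⊕ opad = 56 e9 6b 5c.
Inner input = (K'⊕ipad) ∥ m = 3c 83 01 36 ∥ b6 23 2b 25.
Inner hash: sum = 60+131+1+54+182+35+43+37 = 543; mod 256 = 31 → 1f.
Outer input = (K'⊕opad) ∥ inner = 56 e9 6b 5c ∥ 1f.
Outer hash (tag): sum = 86+233+107+92+31 = 549; mod 256 = 37 → 25.

25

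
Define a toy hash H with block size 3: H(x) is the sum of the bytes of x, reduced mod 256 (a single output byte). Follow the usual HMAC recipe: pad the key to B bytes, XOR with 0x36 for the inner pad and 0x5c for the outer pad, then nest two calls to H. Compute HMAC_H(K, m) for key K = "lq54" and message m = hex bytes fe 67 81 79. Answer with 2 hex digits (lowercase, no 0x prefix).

Key "lq54" = 6c 71 35 34 is 4 bytes > B = 3, so hash it first: H(key) = 46, then zero-pad to 3 bytes: K' = 46 00 00.
K' ⊕ ipad = 70 36 36.  K' ⊕ opad = 1a 5c 5c.
Inner input = (K'⊕ipad) ∥ m = 70 36 36 ∥ fe 67 81 79.
Inner hash: sum = 112+54+54+254+103+129+121 = 827; mod 256 = 59 → 3b.
Outer input = (K'⊕opad) ∥ inner = 1a 5c 5c ∥ 3b.
Outer hash (tag): sum = 26+92+92+59 = 269; mod 256 = 13 → 0d.

0d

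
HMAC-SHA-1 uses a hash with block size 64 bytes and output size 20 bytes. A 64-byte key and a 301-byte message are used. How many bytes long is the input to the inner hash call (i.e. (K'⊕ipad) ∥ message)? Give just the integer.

365

Key is 64 ≤ 64 bytes, zero-padded: |K'| = 64.
Inner input = (K'⊕ipad) ∥ m → 64 + 301 = 365 bytes.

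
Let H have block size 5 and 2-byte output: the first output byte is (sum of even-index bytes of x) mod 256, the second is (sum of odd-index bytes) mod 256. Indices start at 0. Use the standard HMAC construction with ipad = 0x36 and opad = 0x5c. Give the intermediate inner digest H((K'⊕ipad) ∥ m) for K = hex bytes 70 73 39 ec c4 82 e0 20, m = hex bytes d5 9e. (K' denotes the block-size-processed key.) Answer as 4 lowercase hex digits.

Key hex bytes 70 73 39 ec c4 82 e0 20 is 8 bytes > B = 5, so hash it first: H(key) = 4d 01, then zero-pad to 5 bytes: K' = 4d 01 00 00 00.
K' ⊕ ipad = 7b 37 36 36 36.
Inner input = 7b 37 36 36 36 ∥ d5 9e.
Inner hash: even-index sum = 389 mod 256 = 133; odd-index sum = 322 mod 256 = 66 → 85 42.

8542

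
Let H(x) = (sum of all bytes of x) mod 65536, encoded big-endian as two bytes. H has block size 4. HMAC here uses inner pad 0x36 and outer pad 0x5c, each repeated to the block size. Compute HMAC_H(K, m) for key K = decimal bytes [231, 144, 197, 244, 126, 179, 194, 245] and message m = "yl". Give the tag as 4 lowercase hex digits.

0206

Key decimal bytes [231, 144, 197, 244, 126, 179, 194, 245] = e7 90 c5 f4 7e b3 c2 f5 is 8 bytes > B = 4, so hash it first: H(key) = 06 18, then zero-pad to 4 bytes: K' = 06 18 00 00.
K' ⊕ ipad = 30 2e 36 36.  K' ⊕ opad = 5a 44 5c 5c.
Inner input = (K'⊕ipad) ∥ m = 30 2e 36 36 ∥ 79 6c.
Inner hash: sum = 48+46+54+54+121+108 = 431 → 01 af.
Outer input = (K'⊕opad) ∥ inner = 5a 44 5c 5c ∥ 01 af.
Outer hash (tag): sum = 90+68+92+92+1+175 = 518 → 02 06.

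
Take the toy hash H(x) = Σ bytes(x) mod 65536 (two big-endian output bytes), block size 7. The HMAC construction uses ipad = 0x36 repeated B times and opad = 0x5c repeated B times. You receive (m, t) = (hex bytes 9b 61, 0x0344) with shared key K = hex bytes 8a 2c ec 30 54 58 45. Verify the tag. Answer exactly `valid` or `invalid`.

invalid

Key hex bytes 8a 2c ec 30 54 58 45 is exactly B = 7 bytes: K' = 8a 2c ec 30 54 58 45.
K' ⊕ ipad = bc 1a da 06 62 6e 73; K' ⊕ opad = d6 70 b0 6c 08 04 19.
Inner hash: sum = 188+26+218+6+98+110+115+155+97 = 1013 → 03 f5.
Outer hash (recomputed tag): sum = 214+112+176+108+8+4+25+3+245 = 895 → 03 7f.
Recomputed tag = 037f; claimed = 0344 → mismatch.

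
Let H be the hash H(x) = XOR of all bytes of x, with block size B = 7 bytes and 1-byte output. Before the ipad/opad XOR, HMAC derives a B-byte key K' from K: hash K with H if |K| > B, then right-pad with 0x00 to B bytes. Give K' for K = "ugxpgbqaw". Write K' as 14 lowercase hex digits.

|K| = 9 > B = 7, so first hash the key.
H(K): XOR 75⊕67⊕78⊕70⊕67⊕62⊕71⊕61⊕77 = 78.
Zero-pad H(K) = 78 to 7 bytes: K' = 78 00 00 00 00 00 00.

78000000000000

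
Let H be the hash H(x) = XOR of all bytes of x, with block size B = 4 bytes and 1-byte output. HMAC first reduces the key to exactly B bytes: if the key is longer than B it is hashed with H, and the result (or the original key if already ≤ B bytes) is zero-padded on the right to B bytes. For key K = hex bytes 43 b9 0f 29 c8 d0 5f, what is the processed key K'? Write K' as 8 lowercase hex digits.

|K| = 7 > B = 4, so first hash the key.
H(K): XOR 43⊕b9⊕0f⊕29⊕c8⊕d0⊕5f = 9b.
Zero-pad H(K) = 9b to 4 bytes: K' = 9b 00 00 00.

9b000000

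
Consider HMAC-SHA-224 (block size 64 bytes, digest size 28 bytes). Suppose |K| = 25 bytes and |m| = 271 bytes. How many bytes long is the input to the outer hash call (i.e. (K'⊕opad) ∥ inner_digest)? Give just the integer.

92

Key is 25 ≤ 64 bytes, zero-padded: |K'| = 64.
Outer input = (K'⊕opad) ∥ H(inner) → 64 + 28 = 92 bytes.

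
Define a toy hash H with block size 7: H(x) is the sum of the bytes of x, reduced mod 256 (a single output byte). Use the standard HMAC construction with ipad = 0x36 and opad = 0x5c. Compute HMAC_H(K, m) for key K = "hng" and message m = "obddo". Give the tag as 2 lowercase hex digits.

f8

Key "hng" = 68 6e 67 is 3 bytes ≤ B = 7; zero-pad to 7 bytes: K' = 68 6e 67 00 00 00 00.
K' ⊕ ipad = 5e 58 51 36 36 36 36.  K' ⊕ opad = 34 32 3b 5c 5c 5c 5c.
Inner input = (K'⊕ipad) ∥ m = 5e 58 51 36 36 36 36 ∥ 6f 62 64 64 6f.
Inner hash: sum = 94+88+81+54+54+54+54+111+98+100+100+111 = 999; mod 256 = 231 → e7.
Outer input = (K'⊕opad) ∥ inner = 34 32 3b 5c 5c 5c 5c ∥ e7.
Outer hash (tag): sum = 52+50+59+92+92+92+92+231 = 760; mod 256 = 248 → f8.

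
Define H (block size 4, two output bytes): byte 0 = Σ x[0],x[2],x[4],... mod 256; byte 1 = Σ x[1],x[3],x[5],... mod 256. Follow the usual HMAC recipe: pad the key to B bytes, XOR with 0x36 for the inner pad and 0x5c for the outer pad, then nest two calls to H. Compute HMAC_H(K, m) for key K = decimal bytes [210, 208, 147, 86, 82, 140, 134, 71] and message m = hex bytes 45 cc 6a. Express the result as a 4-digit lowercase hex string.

Key decimal bytes [210, 208, 147, 86, 82, 140, 134, 71] = d2 d0 93 56 52 8c 86 47 is 8 bytes > B = 4, so hash it first: H(key) = 3d f9, then zero-pad to 4 bytes: K' = 3d f9 00 00.
K' ⊕ ipad = 0b cf 36 36.  K' ⊕ opad = 61 a5 5c 5c.
Inner input = (K'⊕ipad) ∥ m = 0b cf 36 36 ∥ 45 cc 6a.
Inner hash: even-index sum = 240 mod 256 = 240; odd-index sum = 465 mod 256 = 209 → f0 d1.
Outer input = (K'⊕opad) ∥ inner = 61 a5 5c 5c ∥ f0 d1.
Outer hash (tag): even-index sum = 429 mod 256 = 173; odd-index sum = 466 mod 256 = 210 → ad d2.

add2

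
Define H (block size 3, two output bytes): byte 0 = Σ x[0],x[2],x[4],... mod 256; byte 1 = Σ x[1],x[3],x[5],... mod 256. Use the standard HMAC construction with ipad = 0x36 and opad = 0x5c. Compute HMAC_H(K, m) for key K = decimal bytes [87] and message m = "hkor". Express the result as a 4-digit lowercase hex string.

Key decimal bytes [87] = 57 is 1 byte ≤ B = 3; zero-pad to 3 bytes: K' = 57 00 00.
K' ⊕ ipad = 61 36 36.  K' ⊕ opad = 0b 5c 5c.
Inner input = (K'⊕ipad) ∥ m = 61 36 36 ∥ 68 6b 6f 72.
Inner hash: even-index sum = 372 mod 256 = 116; odd-index sum = 269 mod 256 = 13 → 74 0d.
Outer input = (K'⊕opad) ∥ inner = 0b 5c 5c ∥ 74 0d.
Outer hash (tag): even-index sum = 116 mod 256 = 116; odd-index sum = 208 mod 256 = 208 → 74 d0.

74d0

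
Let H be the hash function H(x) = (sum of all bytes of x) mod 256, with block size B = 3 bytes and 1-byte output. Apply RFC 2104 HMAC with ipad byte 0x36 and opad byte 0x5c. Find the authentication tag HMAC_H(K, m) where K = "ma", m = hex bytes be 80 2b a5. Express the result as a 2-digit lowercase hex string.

c0

Key "ma" = 6d 61 is 2 bytes ≤ B = 3; zero-pad to 3 bytes: K' = 6d 61 00.
K' ⊕ ipad = 5b 57 36.  K' ⊕ opad = 31 3d 5c.
Inner input = (K'⊕ipad) ∥ m = 5b 57 36 ∥ be 80 2b a5.
Inner hash: sum = 91+87+54+190+128+43+165 = 758; mod 256 = 246 → f6.
Outer input = (K'⊕opad) ∥ inner = 31 3d 5c ∥ f6.
Outer hash (tag): sum = 49+61+92+246 = 448; mod 256 = 192 → c0.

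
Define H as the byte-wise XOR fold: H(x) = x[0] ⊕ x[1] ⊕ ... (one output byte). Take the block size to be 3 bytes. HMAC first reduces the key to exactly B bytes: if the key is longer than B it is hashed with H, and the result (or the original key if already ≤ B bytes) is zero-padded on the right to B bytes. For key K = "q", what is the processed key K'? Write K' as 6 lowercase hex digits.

Key "q" = 71 is 1 byte ≤ B = 3; zero-pad to 3 bytes: K' = 71 00 00.

710000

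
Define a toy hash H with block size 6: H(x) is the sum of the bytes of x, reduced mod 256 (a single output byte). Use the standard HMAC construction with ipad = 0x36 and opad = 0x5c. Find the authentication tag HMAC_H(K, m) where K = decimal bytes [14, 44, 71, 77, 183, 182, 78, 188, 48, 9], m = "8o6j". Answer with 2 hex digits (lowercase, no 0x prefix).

8b

Key decimal bytes [14, 44, 71, 77, 183, 182, 78, 188, 48, 9] = 0e 2c 47 4d b7 b6 4e bc 30 09 is 10 bytes > B = 6, so hash it first: H(key) = 7e, then zero-pad to 6 bytes: K' = 7e 00 00 00 00 00.
K' ⊕ ipad = 48 36 36 36 36 36.  K' ⊕ opad = 22 5c 5c 5c 5c 5c.
Inner input = (K'⊕ipad) ∥ m = 48 36 36 36 36 36 ∥ 38 6f 36 6a.
Inner hash: sum = 72+54+54+54+54+54+56+111+54+106 = 669; mod 256 = 157 → 9d.
Outer input = (K'⊕opad) ∥ inner = 22 5c 5c 5c 5c 5c ∥ 9d.
Outer hash (tag): sum = 34+92+92+92+92+92+157 = 651; mod 256 = 139 → 8b.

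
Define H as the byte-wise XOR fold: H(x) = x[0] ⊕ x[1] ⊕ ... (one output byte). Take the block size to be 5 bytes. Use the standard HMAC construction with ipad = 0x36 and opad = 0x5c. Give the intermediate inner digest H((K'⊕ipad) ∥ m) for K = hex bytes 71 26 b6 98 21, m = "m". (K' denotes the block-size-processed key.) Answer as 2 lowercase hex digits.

Key hex bytes 71 26 b6 98 21 is exactly B = 5 bytes: K' = 71 26 b6 98 21.
K' ⊕ ipad = 47 10 80 ae 17.
Inner input = 47 10 80 ae 17 ∥ 6d.
Inner hash: XOR 47⊕10⊕80⊕ae⊕17⊕6d = 03.

03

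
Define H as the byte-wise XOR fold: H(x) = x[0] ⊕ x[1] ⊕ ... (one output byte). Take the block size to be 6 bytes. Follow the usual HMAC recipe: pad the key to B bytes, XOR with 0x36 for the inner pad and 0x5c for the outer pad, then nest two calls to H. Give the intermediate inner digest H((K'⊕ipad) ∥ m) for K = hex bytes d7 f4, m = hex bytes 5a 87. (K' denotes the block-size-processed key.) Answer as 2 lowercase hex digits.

Key hex bytes d7 f4 is 2 bytes ≤ B = 6; zero-pad to 6 bytes: K' = d7 f4 00 00 00 00.
K' ⊕ ipad = e1 c2 36 36 36 36.
Inner input = e1 c2 36 36 36 36 ∥ 5a 87.
Inner hash: XOR e1⊕c2⊕36⊕36⊕36⊕36⊕5a⊕87 = fe.

fe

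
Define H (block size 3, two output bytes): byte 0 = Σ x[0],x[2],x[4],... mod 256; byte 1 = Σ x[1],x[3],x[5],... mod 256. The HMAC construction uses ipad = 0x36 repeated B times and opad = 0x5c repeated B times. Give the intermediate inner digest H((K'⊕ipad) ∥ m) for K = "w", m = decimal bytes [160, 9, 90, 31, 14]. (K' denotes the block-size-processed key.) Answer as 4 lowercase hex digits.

9f3e

Key "w" = 77 is 1 byte ≤ B = 3; zero-pad to 3 bytes: K' = 77 00 00.
K' ⊕ ipad = 41 36 36.
Inner input = 41 36 36 ∥ a0 09 5a 1f 0e.
Inner hash: even-index sum = 159 mod 256 = 159; odd-index sum = 318 mod 256 = 62 → 9f 3e.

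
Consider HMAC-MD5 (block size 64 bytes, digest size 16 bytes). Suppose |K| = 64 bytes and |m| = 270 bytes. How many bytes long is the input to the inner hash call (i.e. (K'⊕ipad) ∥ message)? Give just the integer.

Key is 64 ≤ 64 bytes, zero-padded: |K'| = 64.
Inner input = (K'⊕ipad) ∥ m → 64 + 270 = 334 bytes.

334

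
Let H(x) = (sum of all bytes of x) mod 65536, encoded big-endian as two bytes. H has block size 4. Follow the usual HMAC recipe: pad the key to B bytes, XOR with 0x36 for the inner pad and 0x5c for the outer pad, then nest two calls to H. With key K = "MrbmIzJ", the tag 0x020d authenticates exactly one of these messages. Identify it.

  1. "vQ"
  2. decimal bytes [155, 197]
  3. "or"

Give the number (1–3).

Key "MrbmIzJ" = 4d 72 62 6d 49 7a 4a is 7 bytes > B = 4, so hash it first: H(key) = 02 9b, then zero-pad to 4 bytes: K' = 02 9b 00 00.
K' ⊕ ipad = 34 ad 36 36; K' ⊕ opad = 5e c7 5c 5c.
m1: inner = H(34 ad 36 36 76 51) = 02 14; tag = H(5e c7 5c 5c 02 14) = 01f3
m2: inner = H(34 ad 36 36 9b c5) = 02 ad; tag = H(5e c7 5c 5c 02 ad) = 028c
m3: inner = H(34 ad 36 36 6f 72) = 02 2e; tag = H(5e c7 5c 5c 02 2e) = 020d ← matches

3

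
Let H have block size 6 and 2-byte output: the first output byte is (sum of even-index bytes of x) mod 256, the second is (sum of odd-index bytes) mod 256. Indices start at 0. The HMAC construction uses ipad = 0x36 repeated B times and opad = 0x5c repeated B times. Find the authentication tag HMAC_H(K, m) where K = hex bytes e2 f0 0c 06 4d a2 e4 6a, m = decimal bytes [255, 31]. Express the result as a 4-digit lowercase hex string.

Key hex bytes e2 f0 0c 06 4d a2 e4 6a is 8 bytes > B = 6, so hash it first: H(key) = 1f 02, then zero-pad to 6 bytes: K' = 1f 02 00 00 00 00.
K' ⊕ ipad = 29 34 36 36 36 36.  K' ⊕ opad = 43 5e 5c 5c 5c 5c.
Inner input = (K'⊕ipad) ∥ m = 29 34 36 36 36 36 ∥ ff 1f.
Inner hash: even-index sum = 404 mod 256 = 148; odd-index sum = 191 mod 256 = 191 → 94 bf.
Outer input = (K'⊕opad) ∥ inner = 43 5e 5c 5c 5c 5c ∥ 94 bf.
Outer hash (tag): even-index sum = 399 mod 256 = 143; odd-index sum = 469 mod 256 = 213 → 8f d5.

8fd5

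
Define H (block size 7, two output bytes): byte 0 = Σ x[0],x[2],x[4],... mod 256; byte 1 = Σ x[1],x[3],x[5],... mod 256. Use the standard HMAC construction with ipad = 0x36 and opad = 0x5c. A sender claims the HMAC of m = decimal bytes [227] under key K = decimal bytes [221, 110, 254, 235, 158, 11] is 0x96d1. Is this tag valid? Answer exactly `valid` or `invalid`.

Key decimal bytes [221, 110, 254, 235, 158, 11] = dd 6e fe eb 9e 0b is 6 bytes ≤ B = 7; zero-pad to 7 bytes: K' = dd 6e fe eb 9e 0b 00.
K' ⊕ ipad = eb 58 c8 dd a8 3d 36; K' ⊕ opad = 81 32 a2 b7 c2 57 5c.
Inner hash: even-index sum = 657 mod 256 = 145; odd-index sum = 597 mod 256 = 85 → 91 55.
Outer hash (recomputed tag): even-index sum = 662 mod 256 = 150; odd-index sum = 465 mod 256 = 209 → 96 d1.
Recomputed tag = 96d1; claimed = 96d1 → match.

valid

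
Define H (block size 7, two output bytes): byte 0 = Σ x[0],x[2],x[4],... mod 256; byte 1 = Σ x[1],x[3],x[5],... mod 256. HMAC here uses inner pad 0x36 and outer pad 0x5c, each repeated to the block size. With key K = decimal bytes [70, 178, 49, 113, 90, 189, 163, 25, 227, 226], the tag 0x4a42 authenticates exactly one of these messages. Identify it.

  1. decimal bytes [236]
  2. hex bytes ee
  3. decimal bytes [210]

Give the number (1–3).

Key decimal bytes [70, 178, 49, 113, 90, 189, 163, 25, 227, 226] = 46 b2 31 71 5a bd a3 19 e3 e2 is 10 bytes > B = 7, so hash it first: H(key) = 57 db, then zero-pad to 7 bytes: K' = 57 db 00 00 00 00 00.
K' ⊕ ipad = 61 ed 36 36 36 36 36; K' ⊕ opad = 0b 87 5c 5c 5c 5c 5c.
m1: inner = H(61 ed 36 36 36 36 36 ec) = 03 45; tag = H(0b 87 5c 5c 5c 5c 5c 03 45) = 6442
m2: inner = H(61 ed 36 36 36 36 36 ee) = 03 47; tag = H(0b 87 5c 5c 5c 5c 5c 03 47) = 6642
m3: inner = H(61 ed 36 36 36 36 36 d2) = 03 2b; tag = H(0b 87 5c 5c 5c 5c 5c 03 2b) = 4a42 ← matches

3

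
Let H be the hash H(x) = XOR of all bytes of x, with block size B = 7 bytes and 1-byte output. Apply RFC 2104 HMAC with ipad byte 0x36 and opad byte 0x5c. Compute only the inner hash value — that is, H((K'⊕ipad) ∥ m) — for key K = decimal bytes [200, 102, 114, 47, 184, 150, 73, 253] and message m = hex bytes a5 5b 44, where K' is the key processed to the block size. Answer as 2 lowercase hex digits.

Key decimal bytes [200, 102, 114, 47, 184, 150, 73, 253] = c8 66 72 2f b8 96 49 fd is 8 bytes > B = 7, so hash it first: H(key) = 69, then zero-pad to 7 bytes: K' = 69 00 00 00 00 00 00.
K' ⊕ ipad = 5f 36 36 36 36 36 36.
Inner input = 5f 36 36 36 36 36 36 ∥ a5 5b 44.
Inner hash: XOR 5f⊕36⊕36⊕36⊕36⊕36⊕36⊕a5⊕5b⊕44 = e5.

e5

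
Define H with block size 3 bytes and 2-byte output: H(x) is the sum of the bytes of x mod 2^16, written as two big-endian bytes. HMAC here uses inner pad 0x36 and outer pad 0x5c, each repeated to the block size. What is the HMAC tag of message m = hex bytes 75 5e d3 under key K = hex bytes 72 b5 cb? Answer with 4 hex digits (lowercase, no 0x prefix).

021b

Key hex bytes 72 b5 cb is exactly B = 3 bytes: K' = 72 b5 cb.
K' ⊕ ipad = 44 83 fd.  K' ⊕ opad = 2e e9 97.
Inner input = (K'⊕ipad) ∥ m = 44 83 fd ∥ 75 5e d3.
Inner hash: sum = 68+131+253+117+94+211 = 874 → 03 6a.
Outer input = (K'⊕opad) ∥ inner = 2e e9 97 ∥ 03 6a.
Outer hash (tag): sum = 46+233+151+3+106 = 539 → 02 1b.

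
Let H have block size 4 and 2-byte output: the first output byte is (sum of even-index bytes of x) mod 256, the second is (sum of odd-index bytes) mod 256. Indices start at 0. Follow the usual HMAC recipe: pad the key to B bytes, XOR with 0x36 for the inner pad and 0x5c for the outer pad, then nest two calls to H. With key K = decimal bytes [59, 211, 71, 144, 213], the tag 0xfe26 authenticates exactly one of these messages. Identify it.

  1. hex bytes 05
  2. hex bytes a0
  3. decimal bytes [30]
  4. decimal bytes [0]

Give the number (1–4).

4

Key decimal bytes [59, 211, 71, 144, 213] = 3b d3 47 90 d5 is 5 bytes > B = 4, so hash it first: H(key) = 57 63, then zero-pad to 4 bytes: K' = 57 63 00 00.
K' ⊕ ipad = 61 55 36 36; K' ⊕ opad = 0b 3f 5c 5c.
m1: inner = H(61 55 36 36 05) = 9c 8b; tag = H(0b 3f 5c 5c 9c 8b) = 0326
m2: inner = H(61 55 36 36 a0) = 37 8b; tag = H(0b 3f 5c 5c 37 8b) = 9e26
m3: inner = H(61 55 36 36 1e) = b5 8b; tag = H(0b 3f 5c 5c b5 8b) = 1c26
m4: inner = H(61 55 36 36 00) = 97 8b; tag = H(0b 3f 5c 5c 97 8b) = fe26 ← matches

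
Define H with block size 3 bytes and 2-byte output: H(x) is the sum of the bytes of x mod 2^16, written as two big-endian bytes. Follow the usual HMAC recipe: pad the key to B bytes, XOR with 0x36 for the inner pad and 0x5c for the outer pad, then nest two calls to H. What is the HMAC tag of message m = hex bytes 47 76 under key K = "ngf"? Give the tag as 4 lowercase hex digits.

015e

Key "ngf" = 6e 67 66 is exactly B = 3 bytes: K' = 6e 67 66.
K' ⊕ ipad = 58 51 50.  K' ⊕ opad = 32 3b 3a.
Inner input = (K'⊕ipad) ∥ m = 58 51 50 ∥ 47 76.
Inner hash: sum = 88+81+80+71+118 = 438 → 01 b6.
Outer input = (K'⊕opad) ∥ inner = 32 3b 3a ∥ 01 b6.
Outer hash (tag): sum = 50+59+58+1+182 = 350 → 01 5e.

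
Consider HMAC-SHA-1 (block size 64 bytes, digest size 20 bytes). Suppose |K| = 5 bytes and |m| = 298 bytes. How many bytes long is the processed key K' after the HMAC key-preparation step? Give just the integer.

64

Key is 5 ≤ 64 bytes, zero-padded: |K'| = 64.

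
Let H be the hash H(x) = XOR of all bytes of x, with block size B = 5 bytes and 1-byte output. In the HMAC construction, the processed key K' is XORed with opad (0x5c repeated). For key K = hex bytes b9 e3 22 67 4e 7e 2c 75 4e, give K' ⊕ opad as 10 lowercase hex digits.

645c5c5c5c

Key hex bytes b9 e3 22 67 4e 7e 2c 75 4e is 9 bytes > B = 5, so hash it first: H(key) = 38, then zero-pad to 5 bytes: K' = 38 00 00 00 00.
XOR each byte with 0x5c: 38⊕5c=64, 00⊕5c=5c, 00⊕5c=5c, 00⊕5c=5c, 00⊕5c=5c.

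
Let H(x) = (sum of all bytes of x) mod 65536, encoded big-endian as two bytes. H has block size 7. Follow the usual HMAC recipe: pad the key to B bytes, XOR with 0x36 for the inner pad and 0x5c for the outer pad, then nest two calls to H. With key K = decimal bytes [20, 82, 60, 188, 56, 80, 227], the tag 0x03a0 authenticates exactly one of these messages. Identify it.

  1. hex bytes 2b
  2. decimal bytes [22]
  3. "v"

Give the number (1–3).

3

Key decimal bytes [20, 82, 60, 188, 56, 80, 227] = 14 52 3c bc 38 50 e3 is exactly B = 7 bytes: K' = 14 52 3c bc 38 50 e3.
K' ⊕ ipad = 22 64 0a 8a 0e 66 d5; K' ⊕ opad = 48 0e 60 e0 64 0c bf.
m1: inner = H(22 64 0a 8a 0e 66 d5 2b) = 02 8e; tag = H(48 0e 60 e0 64 0c bf 02 8e) = 0355
m2: inner = H(22 64 0a 8a 0e 66 d5 16) = 02 79; tag = H(48 0e 60 e0 64 0c bf 02 79) = 0340
m3: inner = H(22 64 0a 8a 0e 66 d5 76) = 02 d9; tag = H(48 0e 60 e0 64 0c bf 02 d9) = 03a0 ← matches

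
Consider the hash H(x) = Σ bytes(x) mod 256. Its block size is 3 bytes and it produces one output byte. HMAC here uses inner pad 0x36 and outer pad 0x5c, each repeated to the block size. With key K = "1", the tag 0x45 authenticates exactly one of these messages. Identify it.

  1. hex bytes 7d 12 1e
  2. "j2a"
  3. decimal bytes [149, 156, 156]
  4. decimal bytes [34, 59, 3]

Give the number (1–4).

1

Key "1" = 31 is 1 byte ≤ B = 3; zero-pad to 3 bytes: K' = 31 00 00.
K' ⊕ ipad = 07 36 36; K' ⊕ opad = 6d 5c 5c.
m1: inner = H(07 36 36 7d 12 1e) = 20; tag = H(6d 5c 5c 20) = 45 ← matches
m2: inner = H(07 36 36 6a 32 61) = 70; tag = H(6d 5c 5c 70) = 95
m3: inner = H(07 36 36 95 9c 9c) = 40; tag = H(6d 5c 5c 40) = 65
m4: inner = H(07 36 36 22 3b 03) = d3; tag = H(6d 5c 5c d3) = f8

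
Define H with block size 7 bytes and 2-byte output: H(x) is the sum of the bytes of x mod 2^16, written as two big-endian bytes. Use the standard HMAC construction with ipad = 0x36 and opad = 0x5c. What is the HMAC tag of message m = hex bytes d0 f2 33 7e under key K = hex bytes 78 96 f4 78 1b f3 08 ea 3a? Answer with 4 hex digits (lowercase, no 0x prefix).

Key hex bytes 78 96 f4 78 1b f3 08 ea 3a is 9 bytes > B = 7, so hash it first: H(key) = 04 b4, then zero-pad to 7 bytes: K' = 04 b4 00 00 00 00 00.
K' ⊕ ipad = 32 82 36 36 36 36 36.  K' ⊕ opad = 58 e8 5c 5c 5c 5c 5c.
Inner input = (K'⊕ipad) ∥ m = 32 82 36 36 36 36 36 ∥ d0 f2 33 7e.
Inner hash: sum = 50+130+54+54+54+54+54+208+242+51+126 = 1077 → 04 35.
Outer input = (K'⊕opad) ∥ inner = 58 e8 5c 5c 5c 5c 5c ∥ 04 35.
Outer hash (tag): sum = 88+232+92+92+92+92+92+4+53 = 837 → 03 45.

0345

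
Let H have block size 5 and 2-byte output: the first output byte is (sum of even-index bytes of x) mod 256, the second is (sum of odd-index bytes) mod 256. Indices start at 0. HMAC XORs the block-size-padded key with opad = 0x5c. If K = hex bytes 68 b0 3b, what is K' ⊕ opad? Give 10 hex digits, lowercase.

34ec675c5c

Key hex bytes 68 b0 3b is 3 bytes ≤ B = 5; zero-pad to 5 bytes: K' = 68 b0 3b 00 00.
XOR each byte with 0x5c: 68⊕5c=34, b0⊕5c=ec, 3b⊕5c=67, 00⊕5c=5c, 00⊕5c=5c.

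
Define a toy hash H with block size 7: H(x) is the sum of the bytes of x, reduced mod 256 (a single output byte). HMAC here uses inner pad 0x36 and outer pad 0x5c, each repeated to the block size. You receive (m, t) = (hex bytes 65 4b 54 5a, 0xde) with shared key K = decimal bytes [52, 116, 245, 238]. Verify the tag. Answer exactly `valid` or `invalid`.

Key decimal bytes [52, 116, 245, 238] = 34 74 f5 ee is 4 bytes ≤ B = 7; zero-pad to 7 bytes: K' = 34 74 f5 ee 00 00 00.
K' ⊕ ipad = 02 42 c3 d8 36 36 36; K' ⊕ opad = 68 28 a9 b2 5c 5c 5c.
Inner hash: sum = 2+66+195+216+54+54+54+101+75+84+90 = 991; mod 256 = 223 → df.
Outer hash (recomputed tag): sum = 104+40+169+178+92+92+92+223 = 990; mod 256 = 222 → de.
Recomputed tag = de; claimed = de → match.

valid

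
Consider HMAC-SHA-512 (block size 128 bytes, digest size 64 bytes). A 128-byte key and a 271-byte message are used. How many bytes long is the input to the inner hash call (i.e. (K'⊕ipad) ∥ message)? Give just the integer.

Key is 128 ≤ 128 bytes, zero-padded: |K'| = 128.
Inner input = (K'⊕ipad) ∥ m → 128 + 271 = 399 bytes.

399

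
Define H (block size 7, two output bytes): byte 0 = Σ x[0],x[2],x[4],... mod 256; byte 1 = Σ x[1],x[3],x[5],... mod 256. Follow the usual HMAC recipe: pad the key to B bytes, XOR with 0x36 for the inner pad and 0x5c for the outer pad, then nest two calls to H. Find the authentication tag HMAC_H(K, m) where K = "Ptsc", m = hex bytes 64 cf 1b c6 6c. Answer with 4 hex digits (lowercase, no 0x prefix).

ab6f

Key "Ptsc" = 50 74 73 63 is 4 bytes ≤ B = 7; zero-pad to 7 bytes: K' = 50 74 73 63 00 00 00.
K' ⊕ ipad = 66 42 45 55 36 36 36.  K' ⊕ opad = 0c 28 2f 3f 5c 5c 5c.
Inner input = (K'⊕ipad) ∥ m = 66 42 45 55 36 36 36 ∥ 64 cf 1b c6 6c.
Inner hash: even-index sum = 684 mod 256 = 172; odd-index sum = 440 mod 256 = 184 → ac b8.
Outer input = (K'⊕opad) ∥ inner = 0c 28 2f 3f 5c 5c 5c ∥ ac b8.
Outer hash (tag): even-index sum = 427 mod 256 = 171; odd-index sum = 367 mod 256 = 111 → ab 6f.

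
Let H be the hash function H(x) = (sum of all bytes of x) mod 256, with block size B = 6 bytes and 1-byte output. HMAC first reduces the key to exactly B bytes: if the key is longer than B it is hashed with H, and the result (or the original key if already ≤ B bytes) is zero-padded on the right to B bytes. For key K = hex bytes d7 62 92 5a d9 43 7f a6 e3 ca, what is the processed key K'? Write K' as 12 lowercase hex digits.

130000000000

|K| = 10 > B = 6, so first hash the key.
H(K): sum = 215+98+146+90+217+67+127+166+227+202 = 1555; mod 256 = 19 → 13.
Zero-pad H(K) = 13 to 6 bytes: K' = 13 00 00 00 00 00.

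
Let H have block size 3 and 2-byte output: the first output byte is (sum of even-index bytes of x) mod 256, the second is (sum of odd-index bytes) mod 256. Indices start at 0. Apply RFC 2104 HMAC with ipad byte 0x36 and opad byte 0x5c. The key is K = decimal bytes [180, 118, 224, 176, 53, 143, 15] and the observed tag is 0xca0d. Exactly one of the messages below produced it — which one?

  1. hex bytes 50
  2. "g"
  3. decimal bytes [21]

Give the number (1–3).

Key decimal bytes [180, 118, 224, 176, 53, 143, 15] = b4 76 e0 b0 35 8f 0f is 7 bytes > B = 3, so hash it first: H(key) = d8 b5, then zero-pad to 3 bytes: K' = d8 b5 00.
K' ⊕ ipad = ee 83 36; K' ⊕ opad = 84 e9 5c.
m1: inner = H(ee 83 36 50) = 24 d3; tag = H(84 e9 5c 24 d3) = b30d
m2: inner = H(ee 83 36 67) = 24 ea; tag = H(84 e9 5c 24 ea) = ca0d ← matches
m3: inner = H(ee 83 36 15) = 24 98; tag = H(84 e9 5c 24 98) = 780d

2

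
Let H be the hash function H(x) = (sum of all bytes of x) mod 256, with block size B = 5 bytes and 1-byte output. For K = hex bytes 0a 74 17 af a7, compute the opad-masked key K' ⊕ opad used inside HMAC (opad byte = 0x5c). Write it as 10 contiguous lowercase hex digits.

Key hex bytes 0a 74 17 af a7 is exactly B = 5 bytes: K' = 0a 74 17 af a7.
XOR each byte with 0x5c: 0a⊕5c=56, 74⊕5c=28, 17⊕5c=4b, af⊕5c=f3, a7⊕5c=fb.

56284bf3fb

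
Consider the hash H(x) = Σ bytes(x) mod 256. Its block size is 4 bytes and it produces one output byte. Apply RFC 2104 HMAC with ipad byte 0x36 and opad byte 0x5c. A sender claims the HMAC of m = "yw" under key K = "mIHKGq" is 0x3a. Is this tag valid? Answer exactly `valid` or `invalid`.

valid

Key "mIHKGq" = 6d 49 48 4b 47 71 is 6 bytes > B = 4, so hash it first: H(key) = 01, then zero-pad to 4 bytes: K' = 01 00 00 00.
K' ⊕ ipad = 37 36 36 36; K' ⊕ opad = 5d 5c 5c 5c.
Inner hash: sum = 55+54+54+54+121+119 = 457; mod 256 = 201 → c9.
Outer hash (recomputed tag): sum = 93+92+92+92+201 = 570; mod 256 = 58 → 3a.
Recomputed tag = 3a; claimed = 3a → match.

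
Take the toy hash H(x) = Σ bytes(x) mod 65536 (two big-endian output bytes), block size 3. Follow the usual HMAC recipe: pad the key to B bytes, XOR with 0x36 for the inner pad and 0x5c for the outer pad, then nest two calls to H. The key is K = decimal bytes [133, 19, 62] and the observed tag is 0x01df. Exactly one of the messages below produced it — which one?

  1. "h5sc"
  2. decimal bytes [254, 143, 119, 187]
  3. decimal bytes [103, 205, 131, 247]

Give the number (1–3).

1

Key decimal bytes [133, 19, 62] = 85 13 3e is exactly B = 3 bytes: K' = 85 13 3e.
K' ⊕ ipad = b3 25 08; K' ⊕ opad = d9 4f 62.
m1: inner = H(b3 25 08 68 35 73 63) = 02 53; tag = H(d9 4f 62 02 53) = 01df ← matches
m2: inner = H(b3 25 08 fe 8f 77 bb) = 03 9f; tag = H(d9 4f 62 03 9f) = 022c
m3: inner = H(b3 25 08 67 cd 83 f7) = 03 8e; tag = H(d9 4f 62 03 8e) = 021b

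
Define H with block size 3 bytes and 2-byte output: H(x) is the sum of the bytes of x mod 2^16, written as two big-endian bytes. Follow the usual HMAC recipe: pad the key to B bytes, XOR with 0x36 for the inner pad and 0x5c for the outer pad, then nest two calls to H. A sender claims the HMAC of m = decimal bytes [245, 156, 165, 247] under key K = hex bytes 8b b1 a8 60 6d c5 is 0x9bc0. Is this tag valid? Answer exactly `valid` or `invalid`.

Key hex bytes 8b b1 a8 60 6d c5 is 6 bytes > B = 3, so hash it first: H(key) = 03 76, then zero-pad to 3 bytes: K' = 03 76 00.
K' ⊕ ipad = 35 40 36; K' ⊕ opad = 5f 2a 5c.
Inner hash: sum = 53+64+54+245+156+165+247 = 984 → 03 d8.
Outer hash (recomputed tag): sum = 95+42+92+3+216 = 448 → 01 c0.
Recomputed tag = 01c0; claimed = 9bc0 → mismatch.

invalid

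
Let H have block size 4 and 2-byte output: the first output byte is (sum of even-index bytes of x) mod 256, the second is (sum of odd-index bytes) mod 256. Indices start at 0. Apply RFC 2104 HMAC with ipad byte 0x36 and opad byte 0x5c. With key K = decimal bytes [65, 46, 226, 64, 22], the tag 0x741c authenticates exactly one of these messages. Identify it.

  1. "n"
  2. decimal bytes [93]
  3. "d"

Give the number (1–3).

1

Key decimal bytes [65, 46, 226, 64, 22] = 41 2e e2 40 16 is 5 bytes > B = 4, so hash it first: H(key) = 39 6e, then zero-pad to 4 bytes: K' = 39 6e 00 00.
K' ⊕ ipad = 0f 58 36 36; K' ⊕ opad = 65 32 5c 5c.
m1: inner = H(0f 58 36 36 6e) = b3 8e; tag = H(65 32 5c 5c b3 8e) = 741c ← matches
m2: inner = H(0f 58 36 36 5d) = a2 8e; tag = H(65 32 5c 5c a2 8e) = 631c
m3: inner = H(0f 58 36 36 64) = a9 8e; tag = H(65 32 5c 5c a9 8e) = 6a1c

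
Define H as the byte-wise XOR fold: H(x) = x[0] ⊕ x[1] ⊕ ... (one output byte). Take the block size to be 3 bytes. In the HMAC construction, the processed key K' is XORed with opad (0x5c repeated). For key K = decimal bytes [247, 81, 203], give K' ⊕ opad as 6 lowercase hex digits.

ab0d97

Key decimal bytes [247, 81, 203] = f7 51 cb is exactly B = 3 bytes: K' = f7 51 cb.
XOR each byte with 0x5c: f7⊕5c=ab, 51⊕5c=0d, cb⊕5c=97.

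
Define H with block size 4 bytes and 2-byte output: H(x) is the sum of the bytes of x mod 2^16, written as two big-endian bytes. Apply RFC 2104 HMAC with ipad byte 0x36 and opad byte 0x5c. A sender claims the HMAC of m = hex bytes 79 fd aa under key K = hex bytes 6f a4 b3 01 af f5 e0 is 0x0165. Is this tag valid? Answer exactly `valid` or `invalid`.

Key hex bytes 6f a4 b3 01 af f5 e0 is 7 bytes > B = 4, so hash it first: H(key) = 04 4b, then zero-pad to 4 bytes: K' = 04 4b 00 00.
K' ⊕ ipad = 32 7d 36 36; K' ⊕ opad = 58 17 5c 5c.
Inner hash: sum = 50+125+54+54+121+253+170 = 827 → 03 3b.
Outer hash (recomputed tag): sum = 88+23+92+92+3+59 = 357 → 01 65.
Recomputed tag = 0165; claimed = 0165 → match.

valid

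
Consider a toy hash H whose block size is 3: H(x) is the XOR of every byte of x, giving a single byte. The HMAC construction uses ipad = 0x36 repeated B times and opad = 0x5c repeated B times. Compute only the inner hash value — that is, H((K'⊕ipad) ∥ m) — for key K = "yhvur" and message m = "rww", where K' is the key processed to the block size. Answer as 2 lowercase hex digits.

Key "yhvur" = 79 68 76 75 72 is 5 bytes > B = 3, so hash it first: H(key) = 60, then zero-pad to 3 bytes: K' = 60 00 00.
K' ⊕ ipad = 56 36 36.
Inner input = 56 36 36 ∥ 72 77 77.
Inner hash: XOR 56⊕36⊕36⊕72⊕77⊕77 = 24.

24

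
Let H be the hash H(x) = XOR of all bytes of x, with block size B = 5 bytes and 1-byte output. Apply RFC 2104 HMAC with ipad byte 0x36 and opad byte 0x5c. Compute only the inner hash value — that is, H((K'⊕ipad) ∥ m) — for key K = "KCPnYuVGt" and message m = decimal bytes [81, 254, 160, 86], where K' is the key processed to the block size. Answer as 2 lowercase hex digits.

Key "KCPnYuVGt" = 4b 43 50 6e 59 75 56 47 74 is 9 bytes > B = 5, so hash it first: H(key) = 7f, then zero-pad to 5 bytes: K' = 7f 00 00 00 00.
K' ⊕ ipad = 49 36 36 36 36.
Inner input = 49 36 36 36 36 ∥ 51 fe a0 56.
Inner hash: XOR 49⊕36⊕36⊕36⊕36⊕51⊕fe⊕a0⊕56 = 10.

10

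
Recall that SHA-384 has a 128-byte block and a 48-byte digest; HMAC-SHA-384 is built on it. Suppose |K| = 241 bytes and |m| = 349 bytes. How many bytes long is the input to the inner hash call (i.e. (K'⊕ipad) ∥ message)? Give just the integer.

Key is 241 > 128 bytes, so it is hashed to 48 bytes then zero-padded to 128: |K'| = 128.
Inner input = (K'⊕ipad) ∥ m → 128 + 349 = 477 bytes.

477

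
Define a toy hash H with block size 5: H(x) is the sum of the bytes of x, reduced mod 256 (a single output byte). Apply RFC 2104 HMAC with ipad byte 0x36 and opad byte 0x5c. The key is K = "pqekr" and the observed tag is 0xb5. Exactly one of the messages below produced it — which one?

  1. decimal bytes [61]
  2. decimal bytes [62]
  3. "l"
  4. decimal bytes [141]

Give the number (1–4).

Key "pqekr" = 70 71 65 6b 72 is exactly B = 5 bytes: K' = 70 71 65 6b 72.
K' ⊕ ipad = 46 47 53 5d 44; K' ⊕ opad = 2c 2d 39 37 2e.
m1: inner = H(46 47 53 5d 44 3d) = be; tag = H(2c 2d 39 37 2e be) = b5 ← matches
m2: inner = H(46 47 53 5d 44 3e) = bf; tag = H(2c 2d 39 37 2e bf) = b6
m3: inner = H(46 47 53 5d 44 6c) = ed; tag = H(2c 2d 39 37 2e ed) = e4
m4: inner = H(46 47 53 5d 44 8d) = 0e; tag = H(2c 2d 39 37 2e 0e) = 05

1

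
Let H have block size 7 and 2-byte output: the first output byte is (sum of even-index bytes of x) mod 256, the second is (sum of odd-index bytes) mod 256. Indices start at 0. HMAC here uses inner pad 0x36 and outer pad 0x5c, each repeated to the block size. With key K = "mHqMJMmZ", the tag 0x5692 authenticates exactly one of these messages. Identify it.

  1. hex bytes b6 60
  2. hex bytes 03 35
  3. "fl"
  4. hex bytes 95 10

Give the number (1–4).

2

Key "mHqMJMmZ" = 6d 48 71 4d 4a 4d 6d 5a is 8 bytes > B = 7, so hash it first: H(key) = 95 3c, then zero-pad to 7 bytes: K' = 95 3c 00 00 00 00 00.
K' ⊕ ipad = a3 0a 36 36 36 36 36; K' ⊕ opad = c9 60 5c 5c 5c 5c 5c.
m1: inner = H(a3 0a 36 36 36 36 36 b6 60) = a5 2c; tag = H(c9 60 5c 5c 5c 5c 5c a5 2c) = 09bd
m2: inner = H(a3 0a 36 36 36 36 36 03 35) = 7a 79; tag = H(c9 60 5c 5c 5c 5c 5c 7a 79) = 5692 ← matches
m3: inner = H(a3 0a 36 36 36 36 36 66 6c) = b1 dc; tag = H(c9 60 5c 5c 5c 5c 5c b1 dc) = b9c9
m4: inner = H(a3 0a 36 36 36 36 36 95 10) = 55 0b; tag = H(c9 60 5c 5c 5c 5c 5c 55 0b) = e86d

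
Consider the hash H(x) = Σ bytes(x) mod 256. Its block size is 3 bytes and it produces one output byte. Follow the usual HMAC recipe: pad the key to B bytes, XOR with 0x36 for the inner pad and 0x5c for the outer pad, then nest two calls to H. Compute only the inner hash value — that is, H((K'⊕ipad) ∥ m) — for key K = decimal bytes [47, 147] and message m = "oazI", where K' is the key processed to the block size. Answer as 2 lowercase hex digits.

87

Key decimal bytes [47, 147] = 2f 93 is 2 bytes ≤ B = 3; zero-pad to 3 bytes: K' = 2f 93 00.
K' ⊕ ipad = 19 a5 36.
Inner input = 19 a5 36 ∥ 6f 61 7a 49.
Inner hash: sum = 25+165+54+111+97+122+73 = 647; mod 256 = 135 → 87.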